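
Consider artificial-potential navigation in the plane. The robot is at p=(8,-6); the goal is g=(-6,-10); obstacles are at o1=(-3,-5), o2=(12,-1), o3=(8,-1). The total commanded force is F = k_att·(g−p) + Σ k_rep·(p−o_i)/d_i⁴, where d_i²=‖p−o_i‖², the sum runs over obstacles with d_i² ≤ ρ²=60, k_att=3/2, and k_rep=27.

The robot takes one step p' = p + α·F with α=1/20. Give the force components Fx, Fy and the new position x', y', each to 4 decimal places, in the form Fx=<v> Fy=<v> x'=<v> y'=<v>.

Fx=-21.0642 Fy=-6.2963 x'=6.9468 y'=-6.3148

F_att = 3/2·(g−p) = 3/2·(-14,-4) = (-21.0000,-6.0000)
o1: d²=122 > ρ²=60 → inactive
o2: d²=41 ≤ ρ²=60; F_rep = 27·(-4,-5)/41² = (-0.0642,-0.0803)
o3: d²=25 ≤ ρ²=60; F_rep = 27·(0,-5)/25² = (0.0000,-0.2160)
F = F_att + ΣF_rep = (-21.0642,-6.2963)
p' = p + 1/20·F = (6.9468,-6.3148)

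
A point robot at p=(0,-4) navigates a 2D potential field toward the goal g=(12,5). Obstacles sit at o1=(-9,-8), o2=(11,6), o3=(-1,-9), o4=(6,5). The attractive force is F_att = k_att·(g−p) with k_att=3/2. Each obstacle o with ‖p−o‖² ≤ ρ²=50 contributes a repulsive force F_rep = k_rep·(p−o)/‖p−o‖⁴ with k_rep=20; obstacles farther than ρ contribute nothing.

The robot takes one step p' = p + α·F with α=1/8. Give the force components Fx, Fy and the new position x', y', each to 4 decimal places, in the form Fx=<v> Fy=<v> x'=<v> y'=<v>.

F_att = 3/2·(g−p) = 3/2·(12,9) = (18.0000,13.5000)
o1: d²=97 > ρ²=50 → inactive
o2: d²=221 > ρ²=50 → inactive
o3: d²=26 ≤ ρ²=50; F_rep = 20·(1,5)/26² = (0.0296,0.1479)
o4: d²=117 > ρ²=50 → inactive
F = F_att + ΣF_rep = (18.0296,13.6479)
p' = p + 1/8·F = (2.2537,-2.2940)

Fx=18.0296 Fy=13.6479 x'=2.2537 y'=-2.2940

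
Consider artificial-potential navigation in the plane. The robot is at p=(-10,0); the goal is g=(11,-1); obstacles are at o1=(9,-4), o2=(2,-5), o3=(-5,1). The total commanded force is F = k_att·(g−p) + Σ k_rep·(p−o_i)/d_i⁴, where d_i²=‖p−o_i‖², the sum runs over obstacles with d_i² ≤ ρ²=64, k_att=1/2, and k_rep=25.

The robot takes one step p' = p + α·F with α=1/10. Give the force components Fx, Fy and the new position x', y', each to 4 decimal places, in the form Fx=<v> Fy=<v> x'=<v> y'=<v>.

Fx=10.3151 Fy=-0.5370 x'=-8.9685 y'=-0.0537

F_att = 1/2·(g−p) = 1/2·(21,-1) = (10.5000,-0.5000)
o1: d²=377 > ρ²=64 → inactive
o2: d²=169 > ρ²=64 → inactive
o3: d²=26 ≤ ρ²=64; F_rep = 25·(-5,-1)/26² = (-0.1849,-0.0370)
F = F_att + ΣF_rep = (10.3151,-0.5370)
p' = p + 1/10·F = (-8.9685,-0.0537)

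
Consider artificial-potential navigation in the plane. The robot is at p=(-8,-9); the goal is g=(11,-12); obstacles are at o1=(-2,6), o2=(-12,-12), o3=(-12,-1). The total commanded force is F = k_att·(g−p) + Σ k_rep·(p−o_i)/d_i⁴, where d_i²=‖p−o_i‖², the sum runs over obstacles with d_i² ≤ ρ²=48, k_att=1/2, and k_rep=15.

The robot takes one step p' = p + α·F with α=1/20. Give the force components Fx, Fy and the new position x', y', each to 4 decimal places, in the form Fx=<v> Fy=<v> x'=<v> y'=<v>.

Fx=9.5960 Fy=-1.4280 x'=-7.5202 y'=-9.0714

F_att = 1/2·(g−p) = 1/2·(19,-3) = (9.5000,-1.5000)
o1: d²=261 > ρ²=48 → inactive
o2: d²=25 ≤ ρ²=48; F_rep = 15·(4,3)/25² = (0.0960,0.0720)
o3: d²=80 > ρ²=48 → inactive
F = F_att + ΣF_rep = (9.5960,-1.4280)
p' = p + 1/20·F = (-7.5202,-9.0714)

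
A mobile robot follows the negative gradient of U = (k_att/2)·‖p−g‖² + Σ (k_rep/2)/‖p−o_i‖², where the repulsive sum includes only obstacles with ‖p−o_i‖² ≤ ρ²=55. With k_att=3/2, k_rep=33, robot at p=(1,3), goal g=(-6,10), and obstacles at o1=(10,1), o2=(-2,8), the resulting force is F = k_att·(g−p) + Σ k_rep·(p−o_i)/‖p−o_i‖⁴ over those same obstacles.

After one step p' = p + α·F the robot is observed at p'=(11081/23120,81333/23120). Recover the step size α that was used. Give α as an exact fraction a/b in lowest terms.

F_att = 3/2·(g−p) = 3/2·(-7,7) = (-10.5000,10.5000)
o1: d²=85 > ρ²=55 → inactive
o2: d²=34 ≤ ρ²=55; F_rep = 33·(3,-5)/34² = (0.0856,-0.1427)
F = F_att + ΣF_rep = (-10.4144,10.3573)
Δp = p'−p = (-0.5207,0.5179); α = Δx/Fx = (-12039/23120) / (-12039/1156) = 1/20
check: Δy/Fy = (11973/23120) / (11973/1156) = 1/20 ✓

α = 1/20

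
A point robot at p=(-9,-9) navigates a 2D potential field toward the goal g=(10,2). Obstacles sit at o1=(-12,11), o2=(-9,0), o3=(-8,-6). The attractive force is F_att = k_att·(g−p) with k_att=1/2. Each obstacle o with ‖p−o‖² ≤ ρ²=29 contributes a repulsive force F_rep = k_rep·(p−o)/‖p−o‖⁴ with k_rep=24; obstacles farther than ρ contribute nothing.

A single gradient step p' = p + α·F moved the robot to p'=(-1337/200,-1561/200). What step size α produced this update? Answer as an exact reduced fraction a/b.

α = 1/4

F_att = 1/2·(g−p) = 1/2·(19,11) = (9.5000,5.5000)
o1: d²=409 > ρ²=29 → inactive
o2: d²=81 > ρ²=29 → inactive
o3: d²=10 ≤ ρ²=29; F_rep = 24·(-1,-3)/10² = (-0.2400,-0.7200)
F = F_att + ΣF_rep = (9.2600,4.7800)
Δp = p'−p = (2.3150,1.1950); α = Δx/Fx = (463/200) / (463/50) = 1/4
check: Δy/Fy = (239/200) / (239/50) = 1/4 ✓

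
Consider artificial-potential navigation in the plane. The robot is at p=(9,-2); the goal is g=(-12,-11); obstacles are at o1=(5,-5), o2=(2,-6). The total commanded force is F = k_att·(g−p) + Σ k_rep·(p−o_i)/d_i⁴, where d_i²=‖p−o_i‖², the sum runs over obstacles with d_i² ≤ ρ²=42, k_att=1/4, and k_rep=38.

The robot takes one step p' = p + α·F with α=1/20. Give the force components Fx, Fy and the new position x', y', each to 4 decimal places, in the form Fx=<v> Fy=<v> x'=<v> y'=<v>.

F_att = 1/4·(g−p) = 1/4·(-21,-9) = (-5.2500,-2.2500)
o1: d²=25 ≤ ρ²=42; F_rep = 38·(4,3)/25² = (0.2432,0.1824)
o2: d²=65 > ρ²=42 → inactive
F = F_att + ΣF_rep = (-5.0068,-2.0676)
p' = p + 1/20·F = (8.7497,-2.1034)

Fx=-5.0068 Fy=-2.0676 x'=8.7497 y'=-2.1034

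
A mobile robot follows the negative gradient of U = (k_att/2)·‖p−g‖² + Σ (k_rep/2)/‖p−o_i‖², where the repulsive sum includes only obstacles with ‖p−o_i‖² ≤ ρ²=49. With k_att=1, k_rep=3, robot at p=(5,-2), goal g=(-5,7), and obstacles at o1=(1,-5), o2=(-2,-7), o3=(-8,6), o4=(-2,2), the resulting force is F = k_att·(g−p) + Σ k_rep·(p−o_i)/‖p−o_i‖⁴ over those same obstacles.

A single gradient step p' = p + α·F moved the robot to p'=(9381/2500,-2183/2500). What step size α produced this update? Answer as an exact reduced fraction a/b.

F_att = 1·(g−p) = 1·(-10,9) = (-10.0000,9.0000)
o1: d²=25 ≤ ρ²=49; F_rep = 3·(4,3)/25² = (0.0192,0.0144)
o2: d²=74 > ρ²=49 → inactive
o3: d²=233 > ρ²=49 → inactive
o4: d²=65 > ρ²=49 → inactive
F = F_att + ΣF_rep = (-9.9808,9.0144)
Δp = p'−p = (-1.2476,1.1268); α = Δx/Fx = (-3119/2500) / (-6238/625) = 1/8
check: Δy/Fy = (2817/2500) / (5634/625) = 1/8 ✓

α = 1/8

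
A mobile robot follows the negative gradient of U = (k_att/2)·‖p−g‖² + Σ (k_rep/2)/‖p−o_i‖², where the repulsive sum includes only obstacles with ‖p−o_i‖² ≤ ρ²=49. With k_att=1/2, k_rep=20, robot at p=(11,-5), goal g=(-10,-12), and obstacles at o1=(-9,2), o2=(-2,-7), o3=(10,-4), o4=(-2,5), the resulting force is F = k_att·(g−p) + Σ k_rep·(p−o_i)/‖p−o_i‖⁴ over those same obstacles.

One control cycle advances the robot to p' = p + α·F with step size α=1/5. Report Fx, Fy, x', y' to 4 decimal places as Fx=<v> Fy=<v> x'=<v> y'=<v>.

F_att = 1/2·(g−p) = 1/2·(-21,-7) = (-10.5000,-3.5000)
o1: d²=449 > ρ²=49 → inactive
o2: d²=173 > ρ²=49 → inactive
o3: d²=2 ≤ ρ²=49; F_rep = 20·(1,-1)/2² = (5.0000,-5.0000)
o4: d²=269 > ρ²=49 → inactive
F = F_att + ΣF_rep = (-5.5000,-8.5000)
p' = p + 1/5·F = (9.9000,-6.7000)

Fx=-5.5000 Fy=-8.5000 x'=9.9000 y'=-6.7000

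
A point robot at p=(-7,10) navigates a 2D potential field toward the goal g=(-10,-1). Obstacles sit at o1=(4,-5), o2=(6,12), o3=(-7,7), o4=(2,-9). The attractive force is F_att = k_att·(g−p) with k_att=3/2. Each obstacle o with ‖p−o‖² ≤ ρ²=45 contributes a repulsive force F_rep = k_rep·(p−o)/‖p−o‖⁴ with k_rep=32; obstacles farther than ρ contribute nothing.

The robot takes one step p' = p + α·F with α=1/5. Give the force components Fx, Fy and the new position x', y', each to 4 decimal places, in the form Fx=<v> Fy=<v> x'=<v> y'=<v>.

Fx=-4.5000 Fy=-15.3148 x'=-7.9000 y'=6.9370

F_att = 3/2·(g−p) = 3/2·(-3,-11) = (-4.5000,-16.5000)
o1: d²=346 > ρ²=45 → inactive
o2: d²=173 > ρ²=45 → inactive
o3: d²=9 ≤ ρ²=45; F_rep = 32·(0,3)/9² = (0.0000,1.1852)
o4: d²=442 > ρ²=45 → inactive
F = F_att + ΣF_rep = (-4.5000,-15.3148)
p' = p + 1/5·F = (-7.9000,6.9370)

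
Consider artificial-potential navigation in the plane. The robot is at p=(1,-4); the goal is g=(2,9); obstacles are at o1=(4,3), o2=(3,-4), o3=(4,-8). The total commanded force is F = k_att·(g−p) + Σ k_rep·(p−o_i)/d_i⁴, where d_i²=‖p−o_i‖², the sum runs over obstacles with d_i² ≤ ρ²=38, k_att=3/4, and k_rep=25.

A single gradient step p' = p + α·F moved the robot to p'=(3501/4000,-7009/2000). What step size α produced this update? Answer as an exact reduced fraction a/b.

α = 1/20

F_att = 3/4·(g−p) = 3/4·(1,13) = (0.7500,9.7500)
o1: d²=58 > ρ²=38 → inactive
o2: d²=4 ≤ ρ²=38; F_rep = 25·(-2,0)/4² = (-3.1250,0.0000)
o3: d²=25 ≤ ρ²=38; F_rep = 25·(-3,4)/25² = (-0.1200,0.1600)
F = F_att + ΣF_rep = (-2.4950,9.9100)
Δp = p'−p = (-0.1247,0.4955); α = Δx/Fx = (-499/4000) / (-499/200) = 1/20
check: Δy/Fy = (991/2000) / (991/100) = 1/20 ✓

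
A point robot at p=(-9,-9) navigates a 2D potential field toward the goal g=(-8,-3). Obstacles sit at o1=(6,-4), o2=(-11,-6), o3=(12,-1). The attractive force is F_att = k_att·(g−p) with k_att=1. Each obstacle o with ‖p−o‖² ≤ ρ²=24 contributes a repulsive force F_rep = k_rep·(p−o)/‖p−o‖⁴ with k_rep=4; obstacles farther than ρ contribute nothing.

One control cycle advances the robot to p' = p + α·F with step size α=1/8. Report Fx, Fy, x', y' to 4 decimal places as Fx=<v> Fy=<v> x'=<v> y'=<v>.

F_att = 1·(g−p) = 1·(1,6) = (1.0000,6.0000)
o1: d²=250 > ρ²=24 → inactive
o2: d²=13 ≤ ρ²=24; F_rep = 4·(2,-3)/13² = (0.0473,-0.0710)
o3: d²=505 > ρ²=24 → inactive
F = F_att + ΣF_rep = (1.0473,5.9290)
p' = p + 1/8·F = (-8.8691,-8.2589)

Fx=1.0473 Fy=5.9290 x'=-8.8691 y'=-8.2589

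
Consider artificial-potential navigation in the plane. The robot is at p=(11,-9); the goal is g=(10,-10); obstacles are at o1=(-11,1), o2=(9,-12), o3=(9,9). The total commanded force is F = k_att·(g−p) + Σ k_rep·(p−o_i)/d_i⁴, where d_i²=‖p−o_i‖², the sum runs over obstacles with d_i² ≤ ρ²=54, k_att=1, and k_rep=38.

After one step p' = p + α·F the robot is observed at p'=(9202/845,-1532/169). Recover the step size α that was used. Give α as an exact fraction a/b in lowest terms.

F_att = 1·(g−p) = 1·(-1,-1) = (-1.0000,-1.0000)
o1: d²=584 > ρ²=54 → inactive
o2: d²=13 ≤ ρ²=54; F_rep = 38·(2,3)/13² = (0.4497,0.6746)
o3: d²=328 > ρ²=54 → inactive
F = F_att + ΣF_rep = (-0.5503,-0.3254)
Δp = p'−p = (-0.1101,-0.0651); α = Δx/Fx = (-93/845) / (-93/169) = 1/5
check: Δy/Fy = (-11/169) / (-55/169) = 1/5 ✓

α = 1/5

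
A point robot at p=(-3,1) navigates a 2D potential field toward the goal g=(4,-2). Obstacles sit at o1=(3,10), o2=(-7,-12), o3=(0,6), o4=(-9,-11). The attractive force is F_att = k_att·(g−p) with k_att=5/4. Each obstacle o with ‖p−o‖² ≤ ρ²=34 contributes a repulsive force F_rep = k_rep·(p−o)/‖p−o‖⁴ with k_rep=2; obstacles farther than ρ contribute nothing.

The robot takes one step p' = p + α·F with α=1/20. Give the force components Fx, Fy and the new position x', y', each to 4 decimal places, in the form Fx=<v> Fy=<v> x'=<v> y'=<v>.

Fx=8.7448 Fy=-3.7587 x'=-2.5628 y'=0.8121

F_att = 5/4·(g−p) = 5/4·(7,-3) = (8.7500,-3.7500)
o1: d²=117 > ρ²=34 → inactive
o2: d²=185 > ρ²=34 → inactive
o3: d²=34 ≤ ρ²=34; F_rep = 2·(-3,-5)/34² = (-0.0052,-0.0087)
o4: d²=180 > ρ²=34 → inactive
F = F_att + ΣF_rep = (8.7448,-3.7587)
p' = p + 1/20·F = (-2.5628,0.8121)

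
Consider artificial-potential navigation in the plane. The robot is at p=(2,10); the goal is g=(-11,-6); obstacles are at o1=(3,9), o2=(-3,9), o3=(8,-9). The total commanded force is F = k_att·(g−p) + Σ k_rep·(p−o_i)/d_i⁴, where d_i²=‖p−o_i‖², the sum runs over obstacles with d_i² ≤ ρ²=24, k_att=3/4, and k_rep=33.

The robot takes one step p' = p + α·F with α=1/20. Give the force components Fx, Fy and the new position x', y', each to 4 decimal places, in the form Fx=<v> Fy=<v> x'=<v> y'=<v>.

Fx=-18.0000 Fy=-3.7500 x'=1.1000 y'=9.8125

F_att = 3/4·(g−p) = 3/4·(-13,-16) = (-9.7500,-12.0000)
o1: d²=2 ≤ ρ²=24; F_rep = 33·(-1,1)/2² = (-8.2500,8.2500)
o2: d²=26 > ρ²=24 → inactive
o3: d²=397 > ρ²=24 → inactive
F = F_att + ΣF_rep = (-18.0000,-3.7500)
p' = p + 1/20·F = (1.1000,9.8125)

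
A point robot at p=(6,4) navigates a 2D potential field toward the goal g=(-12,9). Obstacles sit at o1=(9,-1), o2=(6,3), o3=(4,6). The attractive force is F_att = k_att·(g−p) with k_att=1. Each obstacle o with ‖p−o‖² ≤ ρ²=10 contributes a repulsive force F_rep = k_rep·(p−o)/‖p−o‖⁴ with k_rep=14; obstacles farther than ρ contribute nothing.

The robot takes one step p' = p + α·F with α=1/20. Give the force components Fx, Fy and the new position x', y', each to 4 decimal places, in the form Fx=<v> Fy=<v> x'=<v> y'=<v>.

Fx=-17.5625 Fy=18.5625 x'=5.1219 y'=4.9281

F_att = 1·(g−p) = 1·(-18,5) = (-18.0000,5.0000)
o1: d²=34 > ρ²=10 → inactive
o2: d²=1 ≤ ρ²=10; F_rep = 14·(0,1)/1² = (0.0000,14.0000)
o3: d²=8 ≤ ρ²=10; F_rep = 14·(2,-2)/8² = (0.4375,-0.4375)
F = F_att + ΣF_rep = (-17.5625,18.5625)
p' = p + 1/20·F = (5.1219,4.9281)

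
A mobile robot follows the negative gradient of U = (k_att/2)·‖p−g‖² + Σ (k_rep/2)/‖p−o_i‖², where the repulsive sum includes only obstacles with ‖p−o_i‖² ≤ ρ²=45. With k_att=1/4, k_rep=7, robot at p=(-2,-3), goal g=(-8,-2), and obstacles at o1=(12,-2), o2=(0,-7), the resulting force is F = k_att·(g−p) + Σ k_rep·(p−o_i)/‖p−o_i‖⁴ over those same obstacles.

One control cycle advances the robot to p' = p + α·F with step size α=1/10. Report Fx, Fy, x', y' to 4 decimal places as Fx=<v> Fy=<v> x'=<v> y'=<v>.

Fx=-1.5350 Fy=0.3200 x'=-2.1535 y'=-2.9680

F_att = 1/4·(g−p) = 1/4·(-6,1) = (-1.5000,0.2500)
o1: d²=197 > ρ²=45 → inactive
o2: d²=20 ≤ ρ²=45; F_rep = 7·(-2,4)/20² = (-0.0350,0.0700)
F = F_att + ΣF_rep = (-1.5350,0.3200)
p' = p + 1/10·F = (-2.1535,-2.9680)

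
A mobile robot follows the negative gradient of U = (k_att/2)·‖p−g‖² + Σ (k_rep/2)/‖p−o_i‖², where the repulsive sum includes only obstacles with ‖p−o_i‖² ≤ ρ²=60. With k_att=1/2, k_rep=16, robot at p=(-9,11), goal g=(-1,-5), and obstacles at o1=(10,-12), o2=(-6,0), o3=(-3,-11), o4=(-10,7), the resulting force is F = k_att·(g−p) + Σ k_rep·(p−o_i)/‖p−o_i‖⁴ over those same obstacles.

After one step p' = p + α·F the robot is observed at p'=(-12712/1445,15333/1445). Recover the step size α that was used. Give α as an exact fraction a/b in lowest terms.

α = 1/20

F_att = 1/2·(g−p) = 1/2·(8,-16) = (4.0000,-8.0000)
o1: d²=890 > ρ²=60 → inactive
o2: d²=130 > ρ²=60 → inactive
o3: d²=520 > ρ²=60 → inactive
o4: d²=17 ≤ ρ²=60; F_rep = 16·(1,4)/17² = (0.0554,0.2215)
F = F_att + ΣF_rep = (4.0554,-7.7785)
Δp = p'−p = (0.2028,-0.3889); α = Δx/Fx = (293/1445) / (1172/289) = 1/20
check: Δy/Fy = (-562/1445) / (-2248/289) = 1/20 ✓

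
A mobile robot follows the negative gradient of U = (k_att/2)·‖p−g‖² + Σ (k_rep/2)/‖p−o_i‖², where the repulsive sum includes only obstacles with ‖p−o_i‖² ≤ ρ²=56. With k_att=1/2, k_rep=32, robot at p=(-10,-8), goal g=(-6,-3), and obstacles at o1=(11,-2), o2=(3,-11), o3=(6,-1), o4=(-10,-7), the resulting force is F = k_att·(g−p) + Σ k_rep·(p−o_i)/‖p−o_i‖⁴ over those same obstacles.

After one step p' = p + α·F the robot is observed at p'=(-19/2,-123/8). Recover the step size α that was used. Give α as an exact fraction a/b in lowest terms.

F_att = 1/2·(g−p) = 1/2·(4,5) = (2.0000,2.5000)
o1: d²=477 > ρ²=56 → inactive
o2: d²=178 > ρ²=56 → inactive
o3: d²=305 > ρ²=56 → inactive
o4: d²=1 ≤ ρ²=56; F_rep = 32·(0,-1)/1² = (0.0000,-32.0000)
F = F_att + ΣF_rep = (2.0000,-29.5000)
Δp = p'−p = (0.5000,-7.3750); α = Δx/Fx = (1/2) / (2) = 1/4
check: Δy/Fy = (-59/8) / (-59/2) = 1/4 ✓

α = 1/4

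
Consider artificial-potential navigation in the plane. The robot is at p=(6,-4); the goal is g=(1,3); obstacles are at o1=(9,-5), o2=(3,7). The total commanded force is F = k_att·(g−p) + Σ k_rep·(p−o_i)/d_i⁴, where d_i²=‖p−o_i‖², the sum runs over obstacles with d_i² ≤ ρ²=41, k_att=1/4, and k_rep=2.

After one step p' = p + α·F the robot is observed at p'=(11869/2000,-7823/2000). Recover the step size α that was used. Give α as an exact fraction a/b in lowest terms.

α = 1/20

F_att = 1/4·(g−p) = 1/4·(-5,7) = (-1.2500,1.7500)
o1: d²=10 ≤ ρ²=41; F_rep = 2·(-3,1)/10² = (-0.0600,0.0200)
o2: d²=130 > ρ²=41 → inactive
F = F_att + ΣF_rep = (-1.3100,1.7700)
Δp = p'−p = (-0.0655,0.0885); α = Δx/Fx = (-131/2000) / (-131/100) = 1/20
check: Δy/Fy = (177/2000) / (177/100) = 1/20 ✓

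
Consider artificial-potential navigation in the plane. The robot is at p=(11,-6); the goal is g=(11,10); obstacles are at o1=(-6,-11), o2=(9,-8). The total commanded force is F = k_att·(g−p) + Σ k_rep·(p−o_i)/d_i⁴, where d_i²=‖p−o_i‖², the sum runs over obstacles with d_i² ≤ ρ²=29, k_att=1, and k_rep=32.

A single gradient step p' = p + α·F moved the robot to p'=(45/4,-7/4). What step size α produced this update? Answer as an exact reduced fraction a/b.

α = 1/4

F_att = 1·(g−p) = 1·(0,16) = (0.0000,16.0000)
o1: d²=314 > ρ²=29 → inactive
o2: d²=8 ≤ ρ²=29; F_rep = 32·(2,2)/8² = (1.0000,1.0000)
F = F_att + ΣF_rep = (1.0000,17.0000)
Δp = p'−p = (0.2500,4.2500); α = Δx/Fx = (1/4) / (1) = 1/4
check: Δy/Fy = (17/4) / (17) = 1/4 ✓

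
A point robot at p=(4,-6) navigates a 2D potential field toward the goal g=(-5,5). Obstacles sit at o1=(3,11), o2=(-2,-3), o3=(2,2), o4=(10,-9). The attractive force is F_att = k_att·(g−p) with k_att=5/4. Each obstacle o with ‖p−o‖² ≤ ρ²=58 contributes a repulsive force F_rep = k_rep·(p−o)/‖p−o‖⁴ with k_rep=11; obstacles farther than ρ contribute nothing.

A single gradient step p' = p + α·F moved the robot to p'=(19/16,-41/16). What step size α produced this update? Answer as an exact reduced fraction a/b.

α = 1/4

F_att = 5/4·(g−p) = 5/4·(-9,11) = (-11.2500,13.7500)
o1: d²=290 > ρ²=58 → inactive
o2: d²=45 ≤ ρ²=58; F_rep = 11·(6,-3)/45² = (0.0326,-0.0163)
o3: d²=68 > ρ²=58 → inactive
o4: d²=45 ≤ ρ²=58; F_rep = 11·(-6,3)/45² = (-0.0326,0.0163)
F = F_att + ΣF_rep = (-11.2500,13.7500)
Δp = p'−p = (-2.8125,3.4375); α = Δx/Fx = (-45/16) / (-45/4) = 1/4
check: Δy/Fy = (55/16) / (55/4) = 1/4 ✓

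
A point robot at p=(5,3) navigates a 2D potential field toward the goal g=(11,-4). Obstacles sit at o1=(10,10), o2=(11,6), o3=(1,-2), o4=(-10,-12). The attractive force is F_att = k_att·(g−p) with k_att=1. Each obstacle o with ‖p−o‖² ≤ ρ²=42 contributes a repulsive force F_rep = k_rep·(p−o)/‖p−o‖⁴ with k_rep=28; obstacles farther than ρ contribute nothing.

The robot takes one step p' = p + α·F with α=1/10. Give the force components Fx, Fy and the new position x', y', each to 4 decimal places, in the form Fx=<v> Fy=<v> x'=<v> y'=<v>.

Fx=6.0666 Fy=-6.9167 x'=5.6067 y'=2.3083

F_att = 1·(g−p) = 1·(6,-7) = (6.0000,-7.0000)
o1: d²=74 > ρ²=42 → inactive
o2: d²=45 > ρ²=42 → inactive
o3: d²=41 ≤ ρ²=42; F_rep = 28·(4,5)/41² = (0.0666,0.0833)
o4: d²=450 > ρ²=42 → inactive
F = F_att + ΣF_rep = (6.0666,-6.9167)
p' = p + 1/10·F = (5.6067,2.3083)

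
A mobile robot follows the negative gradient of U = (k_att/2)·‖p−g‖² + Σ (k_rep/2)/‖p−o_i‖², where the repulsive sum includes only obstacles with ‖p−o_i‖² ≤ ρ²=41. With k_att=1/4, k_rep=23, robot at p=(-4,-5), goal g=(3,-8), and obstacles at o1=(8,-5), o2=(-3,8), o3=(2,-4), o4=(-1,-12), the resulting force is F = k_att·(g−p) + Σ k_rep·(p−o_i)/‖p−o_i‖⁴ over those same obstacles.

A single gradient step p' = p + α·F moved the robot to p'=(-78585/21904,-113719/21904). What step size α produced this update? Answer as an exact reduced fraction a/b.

F_att = 1/4·(g−p) = 1/4·(7,-3) = (1.7500,-0.7500)
o1: d²=144 > ρ²=41 → inactive
o2: d²=170 > ρ²=41 → inactive
o3: d²=37 ≤ ρ²=41; F_rep = 23·(-6,-1)/37² = (-0.1008,-0.0168)
o4: d²=58 > ρ²=41 → inactive
F = F_att + ΣF_rep = (1.6492,-0.7668)
Δp = p'−p = (0.4123,-0.1917); α = Δx/Fx = (9031/21904) / (9031/5476) = 1/4
check: Δy/Fy = (-4199/21904) / (-4199/5476) = 1/4 ✓

α = 1/4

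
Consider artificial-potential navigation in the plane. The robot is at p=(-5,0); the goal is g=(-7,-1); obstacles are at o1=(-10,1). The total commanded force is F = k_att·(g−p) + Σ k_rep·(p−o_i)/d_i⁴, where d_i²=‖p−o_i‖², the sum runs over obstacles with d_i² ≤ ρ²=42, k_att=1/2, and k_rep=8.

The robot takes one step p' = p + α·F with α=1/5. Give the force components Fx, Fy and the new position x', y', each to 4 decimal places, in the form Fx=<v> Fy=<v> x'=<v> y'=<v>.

Fx=-0.9408 Fy=-0.5118 x'=-5.1882 y'=-0.1024

F_att = 1/2·(g−p) = 1/2·(-2,-1) = (-1.0000,-0.5000)
o1: d²=26 ≤ ρ²=42; F_rep = 8·(5,-1)/26² = (0.0592,-0.0118)
F = F_att + ΣF_rep = (-0.9408,-0.5118)
p' = p + 1/5·F = (-5.1882,-0.1024)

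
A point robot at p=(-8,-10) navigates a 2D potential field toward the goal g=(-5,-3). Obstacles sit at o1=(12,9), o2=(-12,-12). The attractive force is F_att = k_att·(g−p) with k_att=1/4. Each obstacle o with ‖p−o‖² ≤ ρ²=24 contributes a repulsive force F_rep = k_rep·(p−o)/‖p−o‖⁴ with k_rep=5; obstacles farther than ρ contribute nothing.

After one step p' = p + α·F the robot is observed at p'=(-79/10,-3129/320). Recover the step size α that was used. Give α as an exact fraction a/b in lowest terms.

F_att = 1/4·(g−p) = 1/4·(3,7) = (0.7500,1.7500)
o1: d²=761 > ρ²=24 → inactive
o2: d²=20 ≤ ρ²=24; F_rep = 5·(4,2)/20² = (0.0500,0.0250)
F = F_att + ΣF_rep = (0.8000,1.7750)
Δp = p'−p = (0.1000,0.2219); α = Δx/Fx = (1/10) / (4/5) = 1/8
check: Δy/Fy = (71/320) / (71/40) = 1/8 ✓

α = 1/8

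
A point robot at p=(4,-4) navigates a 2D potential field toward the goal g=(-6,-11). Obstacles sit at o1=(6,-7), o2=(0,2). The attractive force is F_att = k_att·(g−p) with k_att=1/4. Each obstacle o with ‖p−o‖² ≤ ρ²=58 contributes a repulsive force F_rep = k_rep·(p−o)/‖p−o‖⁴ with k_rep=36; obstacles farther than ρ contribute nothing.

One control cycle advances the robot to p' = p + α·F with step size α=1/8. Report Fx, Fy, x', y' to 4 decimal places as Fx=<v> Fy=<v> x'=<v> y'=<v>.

Fx=-2.8728 Fy=-1.1908 x'=3.6409 y'=-4.1489

F_att = 1/4·(g−p) = 1/4·(-10,-7) = (-2.5000,-1.7500)
o1: d²=13 ≤ ρ²=58; F_rep = 36·(-2,3)/13² = (-0.4260,0.6391)
o2: d²=52 ≤ ρ²=58; F_rep = 36·(4,-6)/52² = (0.0533,-0.0799)
F = F_att + ΣF_rep = (-2.8728,-1.1908)
p' = p + 1/8·F = (3.6409,-4.1489)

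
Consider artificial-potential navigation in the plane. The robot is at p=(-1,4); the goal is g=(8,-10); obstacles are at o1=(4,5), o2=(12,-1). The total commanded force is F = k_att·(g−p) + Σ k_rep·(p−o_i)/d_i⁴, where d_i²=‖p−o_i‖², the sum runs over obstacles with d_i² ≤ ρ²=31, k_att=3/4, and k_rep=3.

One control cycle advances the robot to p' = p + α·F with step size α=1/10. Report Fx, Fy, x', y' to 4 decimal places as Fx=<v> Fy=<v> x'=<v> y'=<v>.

Fx=6.7278 Fy=-10.5044 x'=-0.3272 y'=2.9496

F_att = 3/4·(g−p) = 3/4·(9,-14) = (6.7500,-10.5000)
o1: d²=26 ≤ ρ²=31; F_rep = 3·(-5,-1)/26² = (-0.0222,-0.0044)
o2: d²=194 > ρ²=31 → inactive
F = F_att + ΣF_rep = (6.7278,-10.5044)
p' = p + 1/10·F = (-0.3272,2.9496)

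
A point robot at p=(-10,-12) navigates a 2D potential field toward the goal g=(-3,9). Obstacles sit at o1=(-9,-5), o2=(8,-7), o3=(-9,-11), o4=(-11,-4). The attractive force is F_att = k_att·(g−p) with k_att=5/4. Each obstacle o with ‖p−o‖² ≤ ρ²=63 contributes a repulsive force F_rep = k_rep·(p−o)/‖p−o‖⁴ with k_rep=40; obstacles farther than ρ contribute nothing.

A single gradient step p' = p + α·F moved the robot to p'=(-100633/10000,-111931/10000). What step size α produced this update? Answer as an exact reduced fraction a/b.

F_att = 5/4·(g−p) = 5/4·(7,21) = (8.7500,26.2500)
o1: d²=50 ≤ ρ²=63; F_rep = 40·(-1,-7)/50² = (-0.0160,-0.1120)
o2: d²=349 > ρ²=63 → inactive
o3: d²=2 ≤ ρ²=63; F_rep = 40·(-1,-1)/2² = (-10.0000,-10.0000)
o4: d²=65 > ρ²=63 → inactive
F = F_att + ΣF_rep = (-1.2660,16.1380)
Δp = p'−p = (-0.0633,0.8069); α = Δx/Fx = (-633/10000) / (-633/500) = 1/20
check: Δy/Fy = (8069/10000) / (8069/500) = 1/20 ✓

α = 1/20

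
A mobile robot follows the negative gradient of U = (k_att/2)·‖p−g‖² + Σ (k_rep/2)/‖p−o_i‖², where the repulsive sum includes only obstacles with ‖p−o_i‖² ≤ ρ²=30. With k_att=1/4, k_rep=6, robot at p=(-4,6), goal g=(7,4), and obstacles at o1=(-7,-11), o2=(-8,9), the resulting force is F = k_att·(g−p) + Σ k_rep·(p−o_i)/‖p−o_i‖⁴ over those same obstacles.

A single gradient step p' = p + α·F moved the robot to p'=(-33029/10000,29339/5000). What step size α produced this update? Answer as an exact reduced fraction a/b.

α = 1/4

F_att = 1/4·(g−p) = 1/4·(11,-2) = (2.7500,-0.5000)
o1: d²=298 > ρ²=30 → inactive
o2: d²=25 ≤ ρ²=30; F_rep = 6·(4,-3)/25² = (0.0384,-0.0288)
F = F_att + ΣF_rep = (2.7884,-0.5288)
Δp = p'−p = (0.6971,-0.1322); α = Δx/Fx = (6971/10000) / (6971/2500) = 1/4
check: Δy/Fy = (-661/5000) / (-661/1250) = 1/4 ✓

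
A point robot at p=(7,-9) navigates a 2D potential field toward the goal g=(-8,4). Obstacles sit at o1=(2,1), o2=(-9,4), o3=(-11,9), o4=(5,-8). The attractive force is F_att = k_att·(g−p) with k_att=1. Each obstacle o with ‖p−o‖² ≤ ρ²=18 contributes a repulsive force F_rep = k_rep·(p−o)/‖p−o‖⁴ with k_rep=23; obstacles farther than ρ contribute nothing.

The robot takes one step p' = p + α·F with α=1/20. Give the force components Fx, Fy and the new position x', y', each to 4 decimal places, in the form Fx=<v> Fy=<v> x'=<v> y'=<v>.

F_att = 1·(g−p) = 1·(-15,13) = (-15.0000,13.0000)
o1: d²=125 > ρ²=18 → inactive
o2: d²=425 > ρ²=18 → inactive
o3: d²=648 > ρ²=18 → inactive
o4: d²=5 ≤ ρ²=18; F_rep = 23·(2,-1)/5² = (1.8400,-0.9200)
F = F_att + ΣF_rep = (-13.1600,12.0800)
p' = p + 1/20·F = (6.3420,-8.3960)

Fx=-13.1600 Fy=12.0800 x'=6.3420 y'=-8.3960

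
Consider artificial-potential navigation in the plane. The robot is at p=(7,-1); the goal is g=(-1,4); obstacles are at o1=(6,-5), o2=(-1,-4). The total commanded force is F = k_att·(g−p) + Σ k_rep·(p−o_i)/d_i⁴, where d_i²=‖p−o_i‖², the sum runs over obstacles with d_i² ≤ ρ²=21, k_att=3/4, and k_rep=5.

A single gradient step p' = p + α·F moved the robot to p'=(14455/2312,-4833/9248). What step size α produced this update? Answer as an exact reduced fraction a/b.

F_att = 3/4·(g−p) = 3/4·(-8,5) = (-6.0000,3.7500)
o1: d²=17 ≤ ρ²=21; F_rep = 5·(1,4)/17² = (0.0173,0.0692)
o2: d²=73 > ρ²=21 → inactive
F = F_att + ΣF_rep = (-5.9827,3.8192)
Δp = p'−p = (-0.7478,0.4774); α = Δx/Fx = (-1729/2312) / (-1729/289) = 1/8
check: Δy/Fy = (4415/9248) / (4415/1156) = 1/8 ✓

α = 1/8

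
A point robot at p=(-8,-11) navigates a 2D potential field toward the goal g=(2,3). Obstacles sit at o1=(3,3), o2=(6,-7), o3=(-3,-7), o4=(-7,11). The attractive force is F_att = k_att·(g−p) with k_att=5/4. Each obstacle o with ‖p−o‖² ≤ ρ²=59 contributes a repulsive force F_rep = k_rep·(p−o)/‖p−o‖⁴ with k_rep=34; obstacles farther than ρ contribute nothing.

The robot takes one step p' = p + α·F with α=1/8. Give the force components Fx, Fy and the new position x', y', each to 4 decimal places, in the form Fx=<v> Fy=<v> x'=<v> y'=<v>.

F_att = 5/4·(g−p) = 5/4·(10,14) = (12.5000,17.5000)
o1: d²=317 > ρ²=59 → inactive
o2: d²=212 > ρ²=59 → inactive
o3: d²=41 ≤ ρ²=59; F_rep = 34·(-5,-4)/41² = (-0.1011,-0.0809)
o4: d²=485 > ρ²=59 → inactive
F = F_att + ΣF_rep = (12.3989,17.4191)
p' = p + 1/8·F = (-6.4501,-8.8226)

Fx=12.3989 Fy=17.4191 x'=-6.4501 y'=-8.8226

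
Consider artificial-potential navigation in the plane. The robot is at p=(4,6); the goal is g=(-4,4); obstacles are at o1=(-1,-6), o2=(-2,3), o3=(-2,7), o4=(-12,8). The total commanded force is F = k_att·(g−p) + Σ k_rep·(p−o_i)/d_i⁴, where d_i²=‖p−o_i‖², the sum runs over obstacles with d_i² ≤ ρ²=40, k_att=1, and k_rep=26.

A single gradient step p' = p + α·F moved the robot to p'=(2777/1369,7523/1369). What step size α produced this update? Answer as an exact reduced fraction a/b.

α = 1/4

F_att = 1·(g−p) = 1·(-8,-2) = (-8.0000,-2.0000)
o1: d²=169 > ρ²=40 → inactive
o2: d²=45 > ρ²=40 → inactive
o3: d²=37 ≤ ρ²=40; F_rep = 26·(6,-1)/37² = (0.1140,-0.0190)
o4: d²=260 > ρ²=40 → inactive
F = F_att + ΣF_rep = (-7.8860,-2.0190)
Δp = p'−p = (-1.9715,-0.5047); α = Δx/Fx = (-2699/1369) / (-10796/1369) = 1/4
check: Δy/Fy = (-691/1369) / (-2764/1369) = 1/4 ✓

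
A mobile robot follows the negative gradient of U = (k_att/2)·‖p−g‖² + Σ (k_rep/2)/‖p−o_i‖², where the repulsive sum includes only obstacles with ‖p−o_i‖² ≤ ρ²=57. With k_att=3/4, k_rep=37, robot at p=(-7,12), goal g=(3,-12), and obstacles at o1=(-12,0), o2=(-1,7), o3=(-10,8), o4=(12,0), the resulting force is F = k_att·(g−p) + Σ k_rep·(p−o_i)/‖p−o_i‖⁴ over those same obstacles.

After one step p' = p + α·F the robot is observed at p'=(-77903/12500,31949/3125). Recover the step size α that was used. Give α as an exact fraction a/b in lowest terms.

F_att = 3/4·(g−p) = 3/4·(10,-24) = (7.5000,-18.0000)
o1: d²=169 > ρ²=57 → inactive
o2: d²=61 > ρ²=57 → inactive
o3: d²=25 ≤ ρ²=57; F_rep = 37·(3,4)/25² = (0.1776,0.2368)
o4: d²=505 > ρ²=57 → inactive
F = F_att + ΣF_rep = (7.6776,-17.7632)
Δp = p'−p = (0.7678,-1.7763); α = Δx/Fx = (9597/12500) / (9597/1250) = 1/10
check: Δy/Fy = (-5551/3125) / (-11102/625) = 1/10 ✓

α = 1/10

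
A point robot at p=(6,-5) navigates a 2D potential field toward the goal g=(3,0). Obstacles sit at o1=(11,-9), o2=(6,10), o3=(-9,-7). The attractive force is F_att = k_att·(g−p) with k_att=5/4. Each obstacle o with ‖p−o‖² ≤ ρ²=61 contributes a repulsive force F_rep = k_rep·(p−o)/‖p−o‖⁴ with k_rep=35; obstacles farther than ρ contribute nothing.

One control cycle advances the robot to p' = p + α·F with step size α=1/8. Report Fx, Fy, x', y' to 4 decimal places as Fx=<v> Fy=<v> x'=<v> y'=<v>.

Fx=-3.8541 Fy=6.3333 x'=5.5182 y'=-4.2083

F_att = 5/4·(g−p) = 5/4·(-3,5) = (-3.7500,6.2500)
o1: d²=41 ≤ ρ²=61; F_rep = 35·(-5,4)/41² = (-0.1041,0.0833)
o2: d²=225 > ρ²=61 → inactive
o3: d²=229 > ρ²=61 → inactive
F = F_att + ΣF_rep = (-3.8541,6.3333)
p' = p + 1/8·F = (5.5182,-4.2083)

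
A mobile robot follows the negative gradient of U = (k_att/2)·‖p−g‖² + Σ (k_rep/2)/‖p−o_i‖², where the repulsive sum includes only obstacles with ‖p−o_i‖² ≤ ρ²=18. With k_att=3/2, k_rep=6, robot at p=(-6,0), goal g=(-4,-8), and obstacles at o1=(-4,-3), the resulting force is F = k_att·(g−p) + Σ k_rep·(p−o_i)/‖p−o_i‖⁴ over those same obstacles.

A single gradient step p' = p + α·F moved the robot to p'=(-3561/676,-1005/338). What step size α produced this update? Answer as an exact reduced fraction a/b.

α = 1/4

F_att = 3/2·(g−p) = 3/2·(2,-8) = (3.0000,-12.0000)
o1: d²=13 ≤ ρ²=18; F_rep = 6·(-2,3)/13² = (-0.0710,0.1065)
F = F_att + ΣF_rep = (2.9290,-11.8935)
Δp = p'−p = (0.7322,-2.9734); α = Δx/Fx = (495/676) / (495/169) = 1/4
check: Δy/Fy = (-1005/338) / (-2010/169) = 1/4 ✓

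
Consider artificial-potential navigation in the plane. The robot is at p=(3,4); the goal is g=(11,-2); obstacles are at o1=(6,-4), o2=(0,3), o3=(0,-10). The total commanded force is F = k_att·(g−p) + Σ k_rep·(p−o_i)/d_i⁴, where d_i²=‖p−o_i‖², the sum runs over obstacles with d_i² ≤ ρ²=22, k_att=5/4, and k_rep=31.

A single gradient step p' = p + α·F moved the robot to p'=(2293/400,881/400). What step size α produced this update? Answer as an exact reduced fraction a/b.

F_att = 5/4·(g−p) = 5/4·(8,-6) = (10.0000,-7.5000)
o1: d²=73 > ρ²=22 → inactive
o2: d²=10 ≤ ρ²=22; F_rep = 31·(3,1)/10² = (0.9300,0.3100)
o3: d²=205 > ρ²=22 → inactive
F = F_att + ΣF_rep = (10.9300,-7.1900)
Δp = p'−p = (2.7325,-1.7975); α = Δx/Fx = (1093/400) / (1093/100) = 1/4
check: Δy/Fy = (-719/400) / (-719/100) = 1/4 ✓

α = 1/4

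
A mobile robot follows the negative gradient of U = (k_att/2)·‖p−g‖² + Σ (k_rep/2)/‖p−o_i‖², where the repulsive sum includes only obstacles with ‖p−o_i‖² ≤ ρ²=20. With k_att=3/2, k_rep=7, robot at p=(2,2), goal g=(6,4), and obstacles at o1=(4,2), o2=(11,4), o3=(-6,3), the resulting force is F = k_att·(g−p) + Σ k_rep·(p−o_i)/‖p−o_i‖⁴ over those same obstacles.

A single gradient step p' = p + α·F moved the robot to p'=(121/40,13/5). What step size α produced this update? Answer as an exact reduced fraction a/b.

α = 1/5

F_att = 3/2·(g−p) = 3/2·(4,2) = (6.0000,3.0000)
o1: d²=4 ≤ ρ²=20; F_rep = 7·(-2,0)/4² = (-0.8750,0.0000)
o2: d²=85 > ρ²=20 → inactive
o3: d²=65 > ρ²=20 → inactive
F = F_att + ΣF_rep = (5.1250,3.0000)
Δp = p'−p = (1.0250,0.6000); α = Δx/Fx = (41/40) / (41/8) = 1/5
check: Δy/Fy = (3/5) / (3) = 1/5 ✓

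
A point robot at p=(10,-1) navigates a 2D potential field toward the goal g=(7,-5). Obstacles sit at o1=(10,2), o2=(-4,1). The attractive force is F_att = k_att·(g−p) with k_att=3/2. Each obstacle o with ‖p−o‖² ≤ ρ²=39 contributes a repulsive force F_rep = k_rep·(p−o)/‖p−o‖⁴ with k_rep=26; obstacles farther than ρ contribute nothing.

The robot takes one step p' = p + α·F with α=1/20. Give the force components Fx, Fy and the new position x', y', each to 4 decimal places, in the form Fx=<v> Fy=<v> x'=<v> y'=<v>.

F_att = 3/2·(g−p) = 3/2·(-3,-4) = (-4.5000,-6.0000)
o1: d²=9 ≤ ρ²=39; F_rep = 26·(0,-3)/9² = (0.0000,-0.9630)
o2: d²=200 > ρ²=39 → inactive
F = F_att + ΣF_rep = (-4.5000,-6.9630)
p' = p + 1/20·F = (9.7750,-1.3481)

Fx=-4.5000 Fy=-6.9630 x'=9.7750 y'=-1.3481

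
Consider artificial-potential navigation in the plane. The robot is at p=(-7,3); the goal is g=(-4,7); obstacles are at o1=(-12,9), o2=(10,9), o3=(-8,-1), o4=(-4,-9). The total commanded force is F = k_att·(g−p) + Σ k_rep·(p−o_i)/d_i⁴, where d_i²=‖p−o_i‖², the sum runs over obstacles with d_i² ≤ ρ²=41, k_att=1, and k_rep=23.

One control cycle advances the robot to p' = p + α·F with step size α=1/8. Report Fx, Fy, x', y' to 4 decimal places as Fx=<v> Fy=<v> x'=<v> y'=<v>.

Fx=3.0796 Fy=4.3183 x'=-6.6151 y'=3.5398

F_att = 1·(g−p) = 1·(3,4) = (3.0000,4.0000)
o1: d²=61 > ρ²=41 → inactive
o2: d²=325 > ρ²=41 → inactive
o3: d²=17 ≤ ρ²=41; F_rep = 23·(1,4)/17² = (0.0796,0.3183)
o4: d²=153 > ρ²=41 → inactive
F = F_att + ΣF_rep = (3.0796,4.3183)
p' = p + 1/8·F = (-6.6151,3.5398)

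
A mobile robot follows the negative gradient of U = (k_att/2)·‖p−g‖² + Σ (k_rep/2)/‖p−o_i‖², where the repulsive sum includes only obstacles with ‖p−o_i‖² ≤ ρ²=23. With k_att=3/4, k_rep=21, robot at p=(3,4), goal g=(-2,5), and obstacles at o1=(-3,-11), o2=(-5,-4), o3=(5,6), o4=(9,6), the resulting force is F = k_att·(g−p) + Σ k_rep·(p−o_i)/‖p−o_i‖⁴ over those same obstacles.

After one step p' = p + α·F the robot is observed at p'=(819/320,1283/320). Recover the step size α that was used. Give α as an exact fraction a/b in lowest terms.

F_att = 3/4·(g−p) = 3/4·(-5,1) = (-3.7500,0.7500)
o1: d²=261 > ρ²=23 → inactive
o2: d²=128 > ρ²=23 → inactive
o3: d²=8 ≤ ρ²=23; F_rep = 21·(-2,-2)/8² = (-0.6562,-0.6562)
o4: d²=40 > ρ²=23 → inactive
F = F_att + ΣF_rep = (-4.4062,0.0938)
Δp = p'−p = (-0.4406,0.0094); α = Δx/Fx = (-141/320) / (-141/32) = 1/10
check: Δy/Fy = (3/320) / (3/32) = 1/10 ✓

α = 1/10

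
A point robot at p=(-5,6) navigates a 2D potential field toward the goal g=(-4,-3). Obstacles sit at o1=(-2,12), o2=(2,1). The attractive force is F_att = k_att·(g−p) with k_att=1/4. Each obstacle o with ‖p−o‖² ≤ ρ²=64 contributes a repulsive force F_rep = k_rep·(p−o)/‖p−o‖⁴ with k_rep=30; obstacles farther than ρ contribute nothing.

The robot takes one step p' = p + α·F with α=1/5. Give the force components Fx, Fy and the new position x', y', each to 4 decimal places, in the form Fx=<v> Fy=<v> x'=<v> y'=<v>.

Fx=0.2056 Fy=-2.3389 x'=-4.9589 y'=5.5322

F_att = 1/4·(g−p) = 1/4·(1,-9) = (0.2500,-2.2500)
o1: d²=45 ≤ ρ²=64; F_rep = 30·(-3,-6)/45² = (-0.0444,-0.0889)
o2: d²=74 > ρ²=64 → inactive
F = F_att + ΣF_rep = (0.2056,-2.3389)
p' = p + 1/5·F = (-4.9589,5.5322)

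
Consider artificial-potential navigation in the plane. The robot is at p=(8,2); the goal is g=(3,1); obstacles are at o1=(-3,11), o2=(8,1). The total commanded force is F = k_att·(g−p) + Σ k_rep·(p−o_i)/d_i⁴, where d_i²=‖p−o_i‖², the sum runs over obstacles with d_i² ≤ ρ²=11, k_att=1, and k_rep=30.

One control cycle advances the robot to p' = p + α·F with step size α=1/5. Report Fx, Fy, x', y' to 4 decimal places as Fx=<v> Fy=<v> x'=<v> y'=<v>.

F_att = 1·(g−p) = 1·(-5,-1) = (-5.0000,-1.0000)
o1: d²=202 > ρ²=11 → inactive
o2: d²=1 ≤ ρ²=11; F_rep = 30·(0,1)/1² = (0.0000,30.0000)
F = F_att + ΣF_rep = (-5.0000,29.0000)
p' = p + 1/5·F = (7.0000,7.8000)

Fx=-5.0000 Fy=29.0000 x'=7.0000 y'=7.8000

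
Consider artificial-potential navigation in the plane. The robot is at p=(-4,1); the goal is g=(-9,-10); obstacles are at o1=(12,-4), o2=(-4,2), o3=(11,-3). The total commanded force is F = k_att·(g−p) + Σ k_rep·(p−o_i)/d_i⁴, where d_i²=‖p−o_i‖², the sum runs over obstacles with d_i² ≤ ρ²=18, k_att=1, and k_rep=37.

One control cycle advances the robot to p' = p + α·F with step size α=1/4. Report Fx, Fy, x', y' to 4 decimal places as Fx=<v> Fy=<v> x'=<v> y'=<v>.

F_att = 1·(g−p) = 1·(-5,-11) = (-5.0000,-11.0000)
o1: d²=281 > ρ²=18 → inactive
o2: d²=1 ≤ ρ²=18; F_rep = 37·(0,-1)/1² = (0.0000,-37.0000)
o3: d²=241 > ρ²=18 → inactive
F = F_att + ΣF_rep = (-5.0000,-48.0000)
p' = p + 1/4·F = (-5.2500,-11.0000)

Fx=-5.0000 Fy=-48.0000 x'=-5.2500 y'=-11.0000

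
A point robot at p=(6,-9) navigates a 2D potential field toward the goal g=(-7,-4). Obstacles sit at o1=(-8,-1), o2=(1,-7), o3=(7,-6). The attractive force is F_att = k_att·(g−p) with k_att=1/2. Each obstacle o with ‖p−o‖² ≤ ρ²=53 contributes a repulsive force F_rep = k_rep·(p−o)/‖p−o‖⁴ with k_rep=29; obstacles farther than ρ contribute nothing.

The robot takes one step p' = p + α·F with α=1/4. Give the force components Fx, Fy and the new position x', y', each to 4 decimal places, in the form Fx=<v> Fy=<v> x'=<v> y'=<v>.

F_att = 1/2·(g−p) = 1/2·(-13,5) = (-6.5000,2.5000)
o1: d²=260 > ρ²=53 → inactive
o2: d²=29 ≤ ρ²=53; F_rep = 29·(5,-2)/29² = (0.1724,-0.0690)
o3: d²=10 ≤ ρ²=53; F_rep = 29·(-1,-3)/10² = (-0.2900,-0.8700)
F = F_att + ΣF_rep = (-6.6176,1.5610)
p' = p + 1/4·F = (4.3456,-8.6097)

Fx=-6.6176 Fy=1.5610 x'=4.3456 y'=-8.6097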